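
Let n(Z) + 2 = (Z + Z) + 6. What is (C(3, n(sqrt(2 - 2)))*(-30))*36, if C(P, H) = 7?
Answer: -7560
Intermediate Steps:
n(Z) = 4 + 2*Z (n(Z) = -2 + ((Z + Z) + 6) = -2 + (2*Z + 6) = -2 + (6 + 2*Z) = 4 + 2*Z)
(C(3, n(sqrt(2 - 2)))*(-30))*36 = (7*(-30))*36 = -210*36 = -7560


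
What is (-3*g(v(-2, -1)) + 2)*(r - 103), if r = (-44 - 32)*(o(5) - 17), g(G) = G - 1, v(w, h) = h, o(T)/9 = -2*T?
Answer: 64232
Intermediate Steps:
o(T) = -18*T (o(T) = 9*(-2*T) = -18*T)
g(G) = -1 + G
r = 8132 (r = (-44 - 32)*(-18*5 - 17) = -76*(-90 - 17) = -76*(-107) = 8132)
(-3*g(v(-2, -1)) + 2)*(r - 103) = (-3*(-1 - 1) + 2)*(8132 - 103) = (-3*(-2) + 2)*8029 = (6 + 2)*8029 = 8*8029 = 64232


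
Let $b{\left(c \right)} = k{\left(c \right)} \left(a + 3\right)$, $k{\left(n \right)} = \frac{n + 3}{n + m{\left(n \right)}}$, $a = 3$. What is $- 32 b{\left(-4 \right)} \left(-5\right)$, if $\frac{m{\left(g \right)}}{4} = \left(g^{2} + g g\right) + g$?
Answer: $- \frac{80}{9} \approx -8.8889$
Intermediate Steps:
$m{\left(g \right)} = 4 g + 8 g^{2}$ ($m{\left(g \right)} = 4 \left(\left(g^{2} + g g\right) + g\right) = 4 \left(\left(g^{2} + g^{2}\right) + g\right) = 4 \left(2 g^{2} + g\right) = 4 \left(g + 2 g^{2}\right) = 4 g + 8 g^{2}$)
$k{\left(n \right)} = \frac{3 + n}{n + 4 n \left(1 + 2 n\right)}$ ($k{\left(n \right)} = \frac{n + 3}{n + 4 n \left(1 + 2 n\right)} = \frac{3 + n}{n + 4 n \left(1 + 2 n\right)}$)
$b{\left(c \right)} = \frac{6 \left(3 + c\right)}{c \left(5 + 8 c\right)}$ ($b{\left(c \right)} = \frac{3 + c}{c \left(5 + 8 c\right)} \left(3 + 3\right) = \frac{3 + c}{c \left(5 + 8 c\right)} 6 = \frac{6 \left(3 + c\right)}{c \left(5 + 8 c\right)}$)
$- 32 b{\left(-4 \right)} \left(-5\right) = - 32 \frac{6 \left(3 - 4\right)}{\left(-4\right) \left(5 + 8 \left(-4\right)\right)} \left(-5\right) = - 32 \cdot 6 \left(- \frac{1}{4}\right) \frac{1}{5 - 32} \left(-1\right) \left(-5\right) = - 32 \cdot 6 \left(- \frac{1}{4}\right) \frac{1}{-27} \left(-1\right) \left(-5\right) = - 32 \cdot 6 \left(- \frac{1}{4}\right) \left(- \frac{1}{27}\right) \left(-1\right) \left(-5\right) = \left(-32\right) \left(- \frac{1}{18}\right) \left(-5\right) = \frac{16}{9} \left(-5\right) = - \frac{80}{9}$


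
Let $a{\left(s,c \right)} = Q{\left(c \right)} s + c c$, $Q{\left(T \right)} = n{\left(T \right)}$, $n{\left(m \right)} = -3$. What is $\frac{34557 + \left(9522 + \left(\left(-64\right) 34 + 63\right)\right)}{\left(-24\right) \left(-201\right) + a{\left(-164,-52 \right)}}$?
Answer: $\frac{20983}{4010} \approx 5.2327$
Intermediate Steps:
$Q{\left(T \right)} = -3$
$a{\left(s,c \right)} = c^{2} - 3 s$ ($a{\left(s,c \right)} = - 3 s + c c = - 3 s + c^{2} = c^{2} - 3 s$)
$\frac{34557 + \left(9522 + \left(\left(-64\right) 34 + 63\right)\right)}{\left(-24\right) \left(-201\right) + a{\left(-164,-52 \right)}} = \frac{34557 + \left(9522 + \left(\left(-64\right) 34 + 63\right)\right)}{\left(-24\right) \left(-201\right) - \left(-492 - \left(-52\right)^{2}\right)} = \frac{34557 + \left(9522 + \left(-2176 + 63\right)\right)}{4824 + \left(2704 + 492\right)} = \frac{34557 + \left(9522 - 2113\right)}{4824 + 3196} = \frac{34557 + 7409}{8020} = 41966 \cdot \frac{1}{8020} = \frac{20983}{4010}$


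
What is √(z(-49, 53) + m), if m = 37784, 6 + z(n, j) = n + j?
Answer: 3*√4198 ≈ 194.38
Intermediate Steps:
z(n, j) = -6 + j + n (z(n, j) = -6 + (n + j) = -6 + (j + n) = -6 + j + n)
√(z(-49, 53) + m) = √((-6 + 53 - 49) + 37784) = √(-2 + 37784) = √37782 = 3*√4198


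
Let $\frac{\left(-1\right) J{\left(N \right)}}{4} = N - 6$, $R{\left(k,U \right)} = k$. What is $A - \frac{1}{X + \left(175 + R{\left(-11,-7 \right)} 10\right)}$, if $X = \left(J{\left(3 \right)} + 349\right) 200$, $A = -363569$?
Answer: $- \frac{26273313786}{72265} \approx -3.6357 \cdot 10^{5}$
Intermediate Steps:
$J{\left(N \right)} = 24 - 4 N$ ($J{\left(N \right)} = - 4 \left(N - 6\right) = - 4 \left(-6 + N\right) = 24 - 4 N$)
$X = 72200$ ($X = \left(\left(24 - 12\right) + 349\right) 200 = \left(12 + 349\right) 200 = 361 \cdot 200 = 72200$)
$A - \frac{1}{X + \left(175 + R{\left(-11,-7 \right)} 10\right)} = -363569 - \frac{1}{72200 + \left(175 - 110\right)} = -363569 - \frac{1}{72200 + 65} = -363569 - \frac{1}{72265} = - \frac{26273313786}{72265}$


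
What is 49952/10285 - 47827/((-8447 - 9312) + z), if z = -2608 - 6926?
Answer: 1855240631/280708505 ≈ 6.6091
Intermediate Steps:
z = -9534
49952/10285 - 47827/((-8447 - 9312) + z) = 49952/10285 - 47827/((-8447 - 9312) - 9534) = 49952*(1/10285) - 47827/(-17759 - 9534) = 49952/10285 - 47827/(-27293) = 49952/10285 - 47827*(-1/27293) = 49952/10285 + 47827/27293 = 1855240631/280708505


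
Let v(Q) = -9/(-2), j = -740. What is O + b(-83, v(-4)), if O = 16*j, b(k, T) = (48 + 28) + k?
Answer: -11847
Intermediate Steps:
v(Q) = 9/2 (v(Q) = -9*(-½) = 9/2)
b(k, T) = 76 + k
O = -11840 (O = 16*(-740) = -11840)
O + b(-83, v(-4)) = -11840 + (76 - 83) = -11840 - 7 = -11847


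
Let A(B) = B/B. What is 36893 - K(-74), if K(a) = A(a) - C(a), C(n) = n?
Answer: 36818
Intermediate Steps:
A(B) = 1
K(a) = 1 - a
36893 - K(-74) = 36893 - (1 - 1*(-74)) = 36893 - (1 + 74) = 36893 - 1*75 = 36893 - 75 = 36818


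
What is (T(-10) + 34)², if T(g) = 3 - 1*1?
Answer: 1296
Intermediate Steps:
T(g) = 2 (T(g) = 3 - 1 = 2)
(T(-10) + 34)² = (2 + 34)² = 36² = 1296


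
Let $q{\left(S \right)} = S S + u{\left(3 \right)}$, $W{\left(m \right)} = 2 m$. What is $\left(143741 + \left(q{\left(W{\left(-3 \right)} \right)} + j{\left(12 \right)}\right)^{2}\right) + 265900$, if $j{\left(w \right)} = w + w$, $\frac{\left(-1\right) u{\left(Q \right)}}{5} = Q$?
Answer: $411666$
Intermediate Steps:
$u{\left(Q \right)} = - 5 Q$
$j{\left(w \right)} = 2 w$
$q{\left(S \right)} = -15 + S^{2}$ ($q{\left(S \right)} = S S - 15 = S^{2} - 15 = -15 + S^{2}$)
$\left(143741 + \left(q{\left(W{\left(-3 \right)} \right)} + j{\left(12 \right)}\right)^{2}\right) + 265900 = \left(143741 + \left(\left(-15 + \left(2 \left(-3\right)\right)^{2}\right) + 2 \cdot 12\right)^{2}\right) + 265900 = \left(143741 + \left(\left(-15 + \left(-6\right)^{2}\right) + 24\right)^{2}\right) + 265900 = \left(143741 + \left(\left(-15 + 36\right) + 24\right)^{2}\right) + 265900 = \left(143741 + \left(21 + 24\right)^{2}\right) + 265900 = \left(143741 + 45^{2}\right) + 265900 = \left(143741 + 2025\right) + 265900 = 145766 + 265900 = 411666$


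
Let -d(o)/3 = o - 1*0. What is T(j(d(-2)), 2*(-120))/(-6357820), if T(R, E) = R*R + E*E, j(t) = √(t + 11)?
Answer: -8231/908260 ≈ -0.0090624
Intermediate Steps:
d(o) = -3*o (d(o) = -3*(o - 1*0) = -3*(o + 0) = -3*o)
j(t) = √(11 + t)
T(R, E) = E² + R² (T(R, E) = R² + E² = E² + R²)
T(j(d(-2)), 2*(-120))/(-6357820) = ((2*(-120))² + (√(11 - 3*(-2)))²)/(-6357820) = ((-240)² + (√(11 + 6))²)*(-1/6357820) = (57600 + (√17)²)*(-1/6357820) = (57600 + 17)*(-1/6357820) = 57617*(-1/6357820) = -8231/908260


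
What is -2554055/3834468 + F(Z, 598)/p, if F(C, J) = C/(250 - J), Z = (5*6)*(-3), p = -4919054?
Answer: -45542816026705/68374587430611 ≈ -0.66608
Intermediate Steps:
Z = -90 (Z = 30*(-3) = -90)
-2554055/3834468 + F(Z, 598)/p = -2554055/3834468 - 1*(-90)/(-250 + 598)/(-4919054) = -2554055*1/3834468 - 1*(-90)/348*(-1/4919054) = -2554055/3834468 - 1*(-90)*1/348*(-1/4919054) = -2554055/3834468 + (15/58)*(-1/4919054) = -2554055/3834468 - 15/285305132 = -45542816026705/68374587430611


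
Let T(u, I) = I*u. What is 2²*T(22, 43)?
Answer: 3784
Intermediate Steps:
2²*T(22, 43) = 2²*(43*22) = 4*946 = 3784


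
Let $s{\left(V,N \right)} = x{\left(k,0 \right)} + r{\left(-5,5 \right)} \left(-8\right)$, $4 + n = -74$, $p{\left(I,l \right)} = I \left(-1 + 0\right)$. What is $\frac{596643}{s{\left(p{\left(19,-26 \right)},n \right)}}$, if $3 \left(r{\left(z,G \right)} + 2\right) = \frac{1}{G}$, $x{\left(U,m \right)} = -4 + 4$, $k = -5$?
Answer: $\frac{8949645}{232} \approx 38576.0$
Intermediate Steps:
$x{\left(U,m \right)} = 0$
$r{\left(z,G \right)} = -2 + \frac{1}{3 G}$
$p{\left(I,l \right)} = - I$ ($p{\left(I,l \right)} = I \left(-1\right) = - I$)
$n = -78$ ($n = -4 - 74 = -78$)
$s{\left(V,N \right)} = \frac{232}{15}$ ($s{\left(V,N \right)} = 0 + \left(-2 + \frac{1}{3 \cdot 5}\right) \left(-8\right) = 0 + \left(-2 + \frac{1}{3} \cdot \frac{1}{5}\right) \left(-8\right) = 0 + \left(-2 + \frac{1}{15}\right) \left(-8\right) = 0 - - \frac{232}{15} = 0 + \frac{232}{15} = \frac{232}{15}$)
$\frac{596643}{s{\left(p{\left(19,-26 \right)},n \right)}} = \frac{596643}{\frac{232}{15}} = 596643 \cdot \frac{15}{232} = \frac{8949645}{232}$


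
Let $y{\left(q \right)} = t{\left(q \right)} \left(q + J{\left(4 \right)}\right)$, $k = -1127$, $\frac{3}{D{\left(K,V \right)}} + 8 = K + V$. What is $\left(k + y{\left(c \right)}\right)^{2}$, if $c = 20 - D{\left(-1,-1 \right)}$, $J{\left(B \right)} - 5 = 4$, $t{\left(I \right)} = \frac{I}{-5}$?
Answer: $\frac{388102834441}{250000} \approx 1.5524 \cdot 10^{6}$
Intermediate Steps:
$t{\left(I \right)} = - \frac{I}{5}$ ($t{\left(I \right)} = I \left(- \frac{1}{5}\right) = - \frac{I}{5}$)
$D{\left(K,V \right)} = \frac{3}{-8 + K + V}$ ($D{\left(K,V \right)} = \frac{3}{-8 + \left(K + V\right)} = \frac{3}{-8 + K + V}$)
$J{\left(B \right)} = 9$ ($J{\left(B \right)} = 5 + 4 = 9$)
$c = \frac{203}{10}$ ($c = 20 - \frac{3}{-8 - 1 - 1} = 20 - \frac{3}{-10} = 20 - 3 \left(- \frac{1}{10}\right) = 20 - - \frac{3}{10} = 20 + \frac{3}{10} = \frac{203}{10} \approx 20.3$)
$y{\left(q \right)} = - \frac{q \left(9 + q\right)}{5}$ ($y{\left(q \right)} = - \frac{q}{5} \left(q + 9\right) = - \frac{q}{5} \left(9 + q\right) = - \frac{q \left(9 + q\right)}{5}$)
$\left(k + y{\left(c \right)}\right)^{2} = \left(-1127 - \frac{203 \left(9 + \frac{203}{10}\right)}{50}\right)^{2} = \left(-1127 - \frac{203}{50} \cdot \frac{293}{10}\right)^{2} = \left(-1127 - \frac{59479}{500}\right)^{2} = \left(- \frac{622979}{500}\right)^{2} = \frac{388102834441}{250000}$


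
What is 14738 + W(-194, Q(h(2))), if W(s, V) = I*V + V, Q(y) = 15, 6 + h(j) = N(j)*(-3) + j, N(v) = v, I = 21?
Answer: 15068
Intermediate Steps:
h(j) = -6 - 2*j (h(j) = -6 + (j*(-3) + j) = -6 + (-3*j + j) = -6 - 2*j)
W(s, V) = 22*V (W(s, V) = 21*V + V = 22*V)
14738 + W(-194, Q(h(2))) = 14738 + 22*15 = 14738 + 330 = 15068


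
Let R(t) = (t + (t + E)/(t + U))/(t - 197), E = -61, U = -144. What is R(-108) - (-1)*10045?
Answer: 772085747/76860 ≈ 10045.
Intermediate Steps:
R(t) = (t + (-61 + t)/(-144 + t))/(-197 + t) (R(t) = (t + (t - 61)/(t - 144))/(t - 197) = (t + (-61 + t)/(-144 + t))/(-197 + t))
R(-108) - (-1)*10045 = (-61 + (-108)² - 143*(-108))/(28368 + (-108)² - 341*(-108)) - (-1)*10045 = (-61 + 11664 + 15444)/(28368 + 11664 + 36828) - 1*(-10045) = 27047/76860 + 10045 = 772085747/76860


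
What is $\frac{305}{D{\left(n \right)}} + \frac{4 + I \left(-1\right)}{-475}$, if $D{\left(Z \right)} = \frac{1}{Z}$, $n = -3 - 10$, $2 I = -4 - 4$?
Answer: $- \frac{1883383}{475} \approx -3965.0$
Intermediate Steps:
$I = -4$ ($I = \frac{-4 - 4}{2} = \frac{1}{2} \left(-8\right) = -4$)
$n = -13$
$\frac{305}{D{\left(n \right)}} + \frac{4 + I \left(-1\right)}{-475} = \frac{305}{\frac{1}{-13}} + \frac{4 - -4}{-475} = \frac{305}{- \frac{1}{13}} + \left(4 + 4\right) \left(- \frac{1}{475}\right) = 305 \left(-13\right) + 8 \left(- \frac{1}{475}\right) = -3965 - \frac{8}{475} = - \frac{1883383}{475}$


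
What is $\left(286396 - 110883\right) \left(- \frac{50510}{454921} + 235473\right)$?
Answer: $\frac{18801226732894099}{454921} \approx 4.1329 \cdot 10^{10}$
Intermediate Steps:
$\left(286396 - 110883\right) \left(- \frac{50510}{454921} + 235473\right) = 175513 \left(\left(-50510\right) \frac{1}{454921} + 235473\right) = 175513 \left(- \frac{50510}{454921} + 235473\right) = 175513 \cdot \frac{107121562123}{454921} = \frac{18801226732894099}{454921}$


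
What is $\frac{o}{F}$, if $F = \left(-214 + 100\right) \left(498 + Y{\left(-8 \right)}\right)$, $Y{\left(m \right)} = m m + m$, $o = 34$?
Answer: $- \frac{17}{31578} \approx -0.00053835$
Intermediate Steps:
$Y{\left(m \right)} = m + m^{2}$ ($Y{\left(m \right)} = m^{2} + m = m + m^{2}$)
$F = -63156$ ($F = \left(-214 + 100\right) \left(498 - 8 \left(1 - 8\right)\right) = - 114 \left(498 - -56\right) = - 114 \left(498 + 56\right) = \left(-114\right) 554 = -63156$)
$\frac{o}{F} = \frac{34}{-63156} = 34 \left(- \frac{1}{63156}\right) = - \frac{17}{31578}$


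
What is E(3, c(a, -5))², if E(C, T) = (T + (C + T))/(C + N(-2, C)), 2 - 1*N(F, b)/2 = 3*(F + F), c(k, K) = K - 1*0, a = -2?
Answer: 49/961 ≈ 0.050989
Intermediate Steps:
c(k, K) = K (c(k, K) = K + 0 = K)
N(F, b) = 4 - 12*F (N(F, b) = 4 - 6*(F + F) = 4 - 6*2*F = 4 - 12*F)
E(C, T) = (C + 2*T)/(28 + C) (E(C, T) = (T + (C + T))/(C + (4 - 12*(-2))) = (C + 2*T)/(C + (4 + 24)) = (C + 2*T)/(C + 28) = (C + 2*T)/(28 + C))
E(3, c(a, -5))² = ((3 + 2*(-5))/(28 + 3))² = ((3 - 10)/31)² = ((1/31)*(-7))² = (-7/31)² = 49/961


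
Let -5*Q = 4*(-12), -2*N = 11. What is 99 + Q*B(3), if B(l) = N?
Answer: 231/5 ≈ 46.200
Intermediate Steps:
N = -11/2 (N = -1/2*11 = -11/2 ≈ -5.5000)
B(l) = -11/2
Q = 48/5 (Q = -4*(-12)/5 = -1/5*(-48) = 48/5 ≈ 9.6000)
99 + Q*B(3) = 99 + (48/5)*(-11/2) = 99 - 264/5 = 231/5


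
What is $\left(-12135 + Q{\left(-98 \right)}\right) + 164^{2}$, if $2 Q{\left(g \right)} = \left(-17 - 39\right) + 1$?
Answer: $\frac{29467}{2} \approx 14734.0$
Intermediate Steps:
$Q{\left(g \right)} = - \frac{55}{2}$ ($Q{\left(g \right)} = \frac{\left(-17 - 39\right) + 1}{2} = \frac{-56 + 1}{2} = \frac{1}{2} \left(-55\right) = - \frac{55}{2}$)
$\left(-12135 + Q{\left(-98 \right)}\right) + 164^{2} = \left(-12135 - \frac{55}{2}\right) + 164^{2} = - \frac{24325}{2} + 26896 = \frac{29467}{2}$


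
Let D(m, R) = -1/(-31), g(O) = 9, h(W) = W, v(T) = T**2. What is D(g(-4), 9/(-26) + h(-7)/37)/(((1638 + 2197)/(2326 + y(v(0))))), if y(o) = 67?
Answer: 2393/118885 ≈ 0.020129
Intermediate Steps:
D(m, R) = 1/31 (D(m, R) = -1*(-1/31) = 1/31)
D(g(-4), 9/(-26) + h(-7)/37)/(((1638 + 2197)/(2326 + y(v(0))))) = 1/(31*(((1638 + 2197)/(2326 + 67)))) = 1/(31*((3835/2393))) = 1/(31*((3835*(1/2393)))) = 1/(31*(3835/2393)) = (1/31)*(2393/3835) = 2393/118885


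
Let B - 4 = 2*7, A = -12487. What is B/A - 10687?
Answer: -133448587/12487 ≈ -10687.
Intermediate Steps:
B = 18 (B = 4 + 2*7 = 4 + 14 = 18)
B/A - 10687 = 18/(-12487) - 10687 = 18*(-1/12487) - 10687 = -18/12487 - 10687 = -133448587/12487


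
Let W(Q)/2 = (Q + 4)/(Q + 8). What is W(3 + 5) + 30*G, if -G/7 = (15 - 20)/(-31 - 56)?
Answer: -613/58 ≈ -10.569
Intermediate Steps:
G = -35/87 (G = -7*(15 - 20)/(-31 - 56) = -(-35)/(-87) = -(-35)*(-1)/87 = -7*5/87 = -35/87 ≈ -0.40230)
W(Q) = 2*(4 + Q)/(8 + Q) (W(Q) = 2*((Q + 4)/(Q + 8)) = 2*((4 + Q)/(8 + Q)) = 2*(4 + Q)/(8 + Q))
W(3 + 5) + 30*G = 2*(4 + (3 + 5))/(8 + (3 + 5)) + 30*(-35/87) = 2*(4 + 8)/(8 + 8) - 350/29 = 2*12/16 - 350/29 = 2*(1/16)*12 - 350/29 = 3/2 - 350/29 = -613/58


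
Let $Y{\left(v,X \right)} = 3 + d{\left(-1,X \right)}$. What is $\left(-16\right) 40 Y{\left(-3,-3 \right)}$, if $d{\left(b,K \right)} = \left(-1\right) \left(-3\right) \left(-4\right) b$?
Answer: $-9600$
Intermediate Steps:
$d{\left(b,K \right)} = - 12 b$ ($d{\left(b,K \right)} = 3 \left(-4\right) b = - 12 b$)
$Y{\left(v,X \right)} = 15$ ($Y{\left(v,X \right)} = 3 - -12 = 3 + 12 = 15$)
$\left(-16\right) 40 Y{\left(-3,-3 \right)} = \left(-16\right) 40 \cdot 15 = \left(-640\right) 15 = -9600$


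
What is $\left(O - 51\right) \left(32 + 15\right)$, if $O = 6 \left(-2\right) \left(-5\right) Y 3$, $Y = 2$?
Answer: $14523$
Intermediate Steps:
$O = 360$ ($O = 6 \left(-2\right) \left(-5\right) 2 \cdot 3 = \left(-12\right) \left(-5\right) 2 \cdot 3 = 60 \cdot 2 \cdot 3 = 120 \cdot 3 = 360$)
$\left(O - 51\right) \left(32 + 15\right) = \left(360 - 51\right) \left(32 + 15\right) = 309 \cdot 47 = 14523$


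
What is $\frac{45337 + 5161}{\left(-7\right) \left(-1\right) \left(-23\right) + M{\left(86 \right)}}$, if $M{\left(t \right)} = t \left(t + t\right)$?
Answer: $\frac{50498}{14631} \approx 3.4514$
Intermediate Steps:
$M{\left(t \right)} = 2 t^{2}$ ($M{\left(t \right)} = t 2 t = 2 t^{2}$)
$\frac{45337 + 5161}{\left(-7\right) \left(-1\right) \left(-23\right) + M{\left(86 \right)}} = \frac{45337 + 5161}{\left(-7\right) \left(-1\right) \left(-23\right) + 2 \cdot 86^{2}} = \frac{50498}{7 \left(-23\right) + 2 \cdot 7396} = \frac{50498}{-161 + 14792} = \frac{50498}{14631}$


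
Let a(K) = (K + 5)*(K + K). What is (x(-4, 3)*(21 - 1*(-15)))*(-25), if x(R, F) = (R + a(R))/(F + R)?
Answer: -10800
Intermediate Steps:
a(K) = 2*K*(5 + K) (a(K) = (5 + K)*(2*K) = 2*K*(5 + K))
x(R, F) = (R + 2*R*(5 + R))/(F + R)
(x(-4, 3)*(21 - 1*(-15)))*(-25) = ((-4*(11 + 2*(-4))/(3 - 4))*(21 - 1*(-15)))*(-25) = ((-4*(11 - 8)/(-1))*(21 + 15))*(-25) = (-4*(-1)*3*36)*(-25) = (12*36)*(-25) = 432*(-25) = -10800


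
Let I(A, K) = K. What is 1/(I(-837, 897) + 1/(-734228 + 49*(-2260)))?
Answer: 844968/757936295 ≈ 0.0011148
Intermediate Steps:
1/(I(-837, 897) + 1/(-734228 + 49*(-2260))) = 1/(897 + 1/(-734228 + 49*(-2260))) = 1/(897 + 1/(-734228 - 110740)) = 1/(897 + 1/(-844968)) = 1/(897 - 1/844968) = 1/(757936295/844968) = 844968/757936295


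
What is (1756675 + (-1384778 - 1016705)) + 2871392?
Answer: 2226584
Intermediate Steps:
(1756675 + (-1384778 - 1016705)) + 2871392 = (1756675 - 2401483) + 2871392 = -644808 + 2871392 = 2226584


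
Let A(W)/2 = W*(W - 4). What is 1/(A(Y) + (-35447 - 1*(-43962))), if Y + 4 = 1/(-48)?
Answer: 1152/9883585 ≈ 0.00011656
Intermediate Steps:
Y = -193/48 (Y = -4 + 1/(-48) = -4 - 1/48 = -193/48 ≈ -4.0208)
A(W) = 2*W*(-4 + W) (A(W) = 2*(W*(W - 4)) = 2*(W*(-4 + W)) = 2*W*(-4 + W))
1/(A(Y) + (-35447 - 1*(-43962))) = 1/(2*(-193/48)*(-4 - 193/48) + (-35447 - 1*(-43962))) = 1/(2*(-193/48)*(-385/48) + (-35447 + 43962)) = 1/(74305/1152 + 8515) = 1/(9883585/1152) = 1152/9883585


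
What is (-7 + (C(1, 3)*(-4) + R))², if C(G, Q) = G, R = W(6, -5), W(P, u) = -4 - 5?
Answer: 400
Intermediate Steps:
W(P, u) = -9
R = -9
(-7 + (C(1, 3)*(-4) + R))² = (-7 + (1*(-4) - 9))² = (-7 + (-4 - 9))² = (-7 - 13)² = (-20)² = 400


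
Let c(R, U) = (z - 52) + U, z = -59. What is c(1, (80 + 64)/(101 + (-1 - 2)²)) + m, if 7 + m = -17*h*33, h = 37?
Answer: -1148053/55 ≈ -20874.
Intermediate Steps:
c(R, U) = -111 + U (c(R, U) = (-59 - 52) + U = -111 + U)
m = -20764 (m = -7 - 17*37*33 = -7 - 629*33 = -7 - 20757 = -20764)
c(1, (80 + 64)/(101 + (-1 - 2)²)) + m = (-111 + (80 + 64)/(101 + (-1 - 2)²)) - 20764 = (-111 + 144/(101 + (-3)²)) - 20764 = (-111 + 144/(101 + 9)) - 20764 = (-111 + 144/110) - 20764 = (-111 + 144*(1/110)) - 20764 = (-111 + 72/55) - 20764 = -6033/55 - 20764 = -1148053/55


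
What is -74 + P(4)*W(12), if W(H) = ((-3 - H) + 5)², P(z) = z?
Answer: 326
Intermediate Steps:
W(H) = (2 - H)²
-74 + P(4)*W(12) = -74 + 4*(-2 + 12)² = -74 + 4*10² = -74 + 4*100 = -74 + 400 = 326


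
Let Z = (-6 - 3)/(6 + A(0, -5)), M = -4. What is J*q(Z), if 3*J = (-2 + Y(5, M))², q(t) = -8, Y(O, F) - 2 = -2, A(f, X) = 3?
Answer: -32/3 ≈ -10.667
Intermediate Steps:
Y(O, F) = 0 (Y(O, F) = 2 - 2 = 0)
Z = -1 (Z = (-6 - 3)/(6 + 3) = -9/9 = -9*⅑ = -1)
J = 4/3 (J = (-2 + 0)²/3 = (⅓)*(-2)² = (⅓)*4 = 4/3 ≈ 1.3333)
J*q(Z) = (4/3)*(-8) = -32/3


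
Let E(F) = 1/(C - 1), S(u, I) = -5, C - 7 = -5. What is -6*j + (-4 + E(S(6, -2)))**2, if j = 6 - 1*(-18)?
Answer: -135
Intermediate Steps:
C = 2 (C = 7 - 5 = 2)
j = 24 (j = 6 + 18 = 24)
E(F) = 1 (E(F) = 1/(2 - 1) = 1/1 = 1)
-6*j + (-4 + E(S(6, -2)))**2 = -6*24 + (-4 + 1)**2 = -144 + (-3)**2 = -144 + 9 = -135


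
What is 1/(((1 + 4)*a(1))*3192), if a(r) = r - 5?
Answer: -1/63840 ≈ -1.5664e-5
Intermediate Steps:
a(r) = -5 + r
1/(((1 + 4)*a(1))*3192) = 1/(((1 + 4)*(-5 + 1))*3192) = 1/((5*(-4))*3192) = 1/(-20*3192) = 1/(-63840) = -1/63840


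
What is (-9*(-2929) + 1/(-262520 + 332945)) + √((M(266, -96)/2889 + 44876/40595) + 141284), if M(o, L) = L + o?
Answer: 1856473426/70425 + √215920673760070023330/39092985 ≈ 26737.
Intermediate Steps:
(-9*(-2929) + 1/(-262520 + 332945)) + √((M(266, -96)/2889 + 44876/40595) + 141284) = (-9*(-2929) + 1/(-262520 + 332945)) + √(((-96 + 266)/2889 + 44876/40595) + 141284) = (26361 + 1/70425) + √((170*(1/2889) + 44876*(1/40595)) + 141284) = (26361 + 1/70425) + √((170/2889 + 44876/40595) + 141284) = 1856473426/70425 + √(136547914/117278955 + 141284) = 1856473426/70425 + √(16569776426134/117278955) = 1856473426/70425 + √215920673760070023330/39092985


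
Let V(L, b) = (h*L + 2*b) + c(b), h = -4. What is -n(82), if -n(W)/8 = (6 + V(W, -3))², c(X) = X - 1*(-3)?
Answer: 860672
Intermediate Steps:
c(X) = 3 + X (c(X) = X + 3 = 3 + X)
V(L, b) = 3 - 4*L + 3*b (V(L, b) = (-4*L + 2*b) + (3 + b) = 3 - 4*L + 3*b)
n(W) = -128*W² (n(W) = -8*(6 + (3 - 4*W + 3*(-3)))² = -8*(6 + (3 - 4*W - 9))² = -8*(6 + (-6 - 4*W))² = -8*16*W² = -128*W²)
-n(82) = -(-128)*82² = -(-128)*6724 = -1*(-860672) = 860672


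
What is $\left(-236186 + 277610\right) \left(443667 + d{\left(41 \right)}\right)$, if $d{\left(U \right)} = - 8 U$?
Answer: $18364874736$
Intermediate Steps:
$\left(-236186 + 277610\right) \left(443667 + d{\left(41 \right)}\right) = \left(-236186 + 277610\right) \left(443667 - 328\right) = 41424 \left(443667 - 328\right) = 41424 \cdot 443339 = 18364874736$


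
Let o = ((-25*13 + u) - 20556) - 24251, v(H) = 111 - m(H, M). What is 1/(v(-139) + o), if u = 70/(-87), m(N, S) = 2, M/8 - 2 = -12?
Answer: -87/3917071 ≈ -2.2210e-5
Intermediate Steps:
M = -80 (M = 16 + 8*(-12) = 16 - 96 = -80)
v(H) = 109 (v(H) = 111 - 1*2 = 111 - 2 = 109)
u = -70/87 (u = 70*(-1/87) = -70/87 ≈ -0.80460)
o = -3926554/87 (o = ((-25*13 - 70/87) - 20556) - 24251 = ((-325 - 70/87) - 20556) - 24251 = (-28345/87 - 20556) - 24251 = -1816717/87 - 24251 = -3926554/87 ≈ -45133.)
1/(v(-139) + o) = 1/(109 - 3926554/87) = 1/(-3917071/87) = -87/3917071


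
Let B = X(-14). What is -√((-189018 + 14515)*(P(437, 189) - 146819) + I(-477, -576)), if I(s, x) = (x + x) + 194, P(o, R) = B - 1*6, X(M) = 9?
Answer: -√25619831490 ≈ -1.6006e+5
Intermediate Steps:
B = 9
P(o, R) = 3 (P(o, R) = 9 - 1*6 = 9 - 6 = 3)
I(s, x) = 194 + 2*x (I(s, x) = 2*x + 194 = 194 + 2*x)
-√((-189018 + 14515)*(P(437, 189) - 146819) + I(-477, -576)) = -√((-189018 + 14515)*(3 - 146819) + (194 + 2*(-576))) = -√(-174503*(-146816) + (194 - 1152)) = -√(25619832448 - 958) = -√25619831490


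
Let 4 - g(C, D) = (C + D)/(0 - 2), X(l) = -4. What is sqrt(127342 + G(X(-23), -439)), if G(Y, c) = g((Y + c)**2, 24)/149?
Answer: 7*sqrt(231978994)/298 ≈ 357.77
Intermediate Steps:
g(C, D) = 4 + C/2 + D/2 (g(C, D) = 4 - (C + D)/(0 - 2) = 4 - (C + D)/(-2) = 4 - (C + D)*(-1)/2 = 4 - (-C/2 - D/2) = 4 + (C/2 + D/2) = 4 + C/2 + D/2)
G(Y, c) = 16/149 + (Y + c)**2/298 (G(Y, c) = (4 + (Y + c)**2/2 + (1/2)*24)/149 = (4 + (Y + c)**2/2 + 12)*(1/149) = (16 + (Y + c)**2/2)*(1/149) = 16/149 + (Y + c)**2/298)
sqrt(127342 + G(X(-23), -439)) = sqrt(127342 + (16/149 + (-4 - 439)**2/298)) = sqrt(127342 + (16/149 + (1/298)*(-443)**2)) = sqrt(127342 + (16/149 + (1/298)*196249)) = sqrt(127342 + (16/149 + 196249/298)) = sqrt(127342 + 196281/298) = sqrt(38144197/298) = 7*sqrt(231978994)/298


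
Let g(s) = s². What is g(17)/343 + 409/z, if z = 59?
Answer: 157338/20237 ≈ 7.7748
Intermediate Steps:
g(17)/343 + 409/z = 17²/343 + 409/59 = 289*(1/343) + 409*(1/59) = 289/343 + 409/59 = 157338/20237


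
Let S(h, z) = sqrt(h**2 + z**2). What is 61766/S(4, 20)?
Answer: 30883*sqrt(26)/52 ≈ 3028.3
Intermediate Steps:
61766/S(4, 20) = 61766/(sqrt(4**2 + 20**2)) = 61766/(sqrt(16 + 400)) = 61766/(sqrt(416)) = 61766/((4*sqrt(26))) = 61766*(sqrt(26)/104) = 30883*sqrt(26)/52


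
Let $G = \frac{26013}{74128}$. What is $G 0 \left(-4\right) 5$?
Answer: $0$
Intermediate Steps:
$G = \frac{26013}{74128}$ ($G = 26013 \cdot \frac{1}{74128} = \frac{26013}{74128} \approx 0.35092$)
$G 0 \left(-4\right) 5 = \frac{26013 \cdot 0 \left(-4\right) 5}{74128} = \frac{26013 \cdot 0 \cdot 5}{74128} = \frac{26013}{74128} \cdot 0 = 0$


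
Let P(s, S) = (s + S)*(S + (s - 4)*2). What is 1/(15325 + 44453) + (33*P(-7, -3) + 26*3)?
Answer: 497831185/59778 ≈ 8328.0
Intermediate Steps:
P(s, S) = (S + s)*(-8 + S + 2*s) (P(s, S) = (S + s)*(S + (-4 + s)*2) = (S + s)*(S + (-8 + 2*s)) = (S + s)*(-8 + S + 2*s))
1/(15325 + 44453) + (33*P(-7, -3) + 26*3) = 1/(15325 + 44453) + (33*((-3)**2 - 8*(-3) - 8*(-7) + 2*(-7)**2 + 3*(-3)*(-7)) + 26*3) = 1/59778 + (33*(9 + 24 + 56 + 2*49 + 63) + 78) = 1/59778 + (33*(9 + 24 + 56 + 98 + 63) + 78) = 1/59778 + (33*250 + 78) = 1/59778 + (8250 + 78) = 1/59778 + 8328 = 497831185/59778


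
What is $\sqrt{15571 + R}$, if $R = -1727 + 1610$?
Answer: $\sqrt{15454} \approx 124.31$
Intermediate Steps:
$R = -117$
$\sqrt{15571 + R} = \sqrt{15571 - 117} = \sqrt{15454}$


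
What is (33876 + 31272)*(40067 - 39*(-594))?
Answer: 4119503484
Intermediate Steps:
(33876 + 31272)*(40067 - 39*(-594)) = 65148*(40067 + 23166) = 65148*63233 = 4119503484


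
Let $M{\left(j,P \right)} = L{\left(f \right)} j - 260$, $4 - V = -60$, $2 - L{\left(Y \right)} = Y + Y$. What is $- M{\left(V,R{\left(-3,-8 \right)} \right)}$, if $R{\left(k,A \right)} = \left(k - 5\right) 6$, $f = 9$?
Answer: $1284$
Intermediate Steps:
$R{\left(k,A \right)} = -30 + 6 k$ ($R{\left(k,A \right)} = \left(-5 + k\right) 6 = -30 + 6 k$)
$L{\left(Y \right)} = 2 - 2 Y$ ($L{\left(Y \right)} = 2 - \left(Y + Y\right) = 2 - 2 Y$)
$V = 64$ ($V = 4 - -60 = 4 + 60 = 64$)
$M{\left(j,P \right)} = -260 - 16 j$ ($M{\left(j,P \right)} = \left(2 - 18\right) j - 260 = - 16 j - 260 = -260 - 16 j$)
$- M{\left(V,R{\left(-3,-8 \right)} \right)} = - (-260 - 1024) = \left(-1\right) \left(-1284\right) = 1284$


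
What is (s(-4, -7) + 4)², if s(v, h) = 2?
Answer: 36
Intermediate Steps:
(s(-4, -7) + 4)² = (2 + 4)² = 6² = 36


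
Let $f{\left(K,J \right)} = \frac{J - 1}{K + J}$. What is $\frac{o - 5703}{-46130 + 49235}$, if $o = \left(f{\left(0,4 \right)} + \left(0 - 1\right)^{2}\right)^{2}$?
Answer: $- \frac{91199}{49680} \approx -1.8357$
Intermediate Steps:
$f{\left(K,J \right)} = \frac{-1 + J}{J + K}$
$o = \frac{49}{16}$ ($o = \left(\frac{-1 + 4}{4 + 0} + \left(0 - 1\right)^{2}\right)^{2} = \left(\frac{1}{4} \cdot 3 + \left(-1\right)^{2}\right)^{2} = \left(\frac{1}{4} \cdot 3 + 1\right)^{2} = \left(\frac{3}{4} + 1\right)^{2} = \left(\frac{7}{4}\right)^{2} = \frac{49}{16} \approx 3.0625$)
$\frac{o - 5703}{-46130 + 49235} = \frac{\frac{49}{16} - 5703}{-46130 + 49235} = - \frac{91199}{16 \cdot 3105} = \left(- \frac{91199}{16}\right) \frac{1}{3105} = - \frac{91199}{49680}$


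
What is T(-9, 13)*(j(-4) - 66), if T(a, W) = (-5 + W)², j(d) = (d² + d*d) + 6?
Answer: -1792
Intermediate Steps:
j(d) = 6 + 2*d² (j(d) = (d² + d²) + 6 = 2*d² + 6 = 6 + 2*d²)
T(-9, 13)*(j(-4) - 66) = (-5 + 13)²*((6 + 2*(-4)²) - 66) = 8²*((6 + 2*16) - 66) = 64*((6 + 32) - 66) = 64*(38 - 66) = 64*(-28) = -1792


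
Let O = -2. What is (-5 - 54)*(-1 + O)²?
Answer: -531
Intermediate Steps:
(-5 - 54)*(-1 + O)² = (-5 - 54)*(-1 - 2)² = -59*(-3)² = -59*9 = -531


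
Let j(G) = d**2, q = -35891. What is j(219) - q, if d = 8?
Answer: 35955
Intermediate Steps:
j(G) = 64 (j(G) = 8**2 = 64)
j(219) - q = 64 - 1*(-35891) = 64 + 35891 = 35955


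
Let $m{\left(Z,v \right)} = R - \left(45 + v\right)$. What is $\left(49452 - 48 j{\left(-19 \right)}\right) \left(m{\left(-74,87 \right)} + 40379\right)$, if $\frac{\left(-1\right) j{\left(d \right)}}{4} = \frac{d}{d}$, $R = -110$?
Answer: $1992561228$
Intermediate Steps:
$m{\left(Z,v \right)} = -155 - v$ ($m{\left(Z,v \right)} = -110 - \left(45 + v\right) = -155 - v$)
$j{\left(d \right)} = -4$ ($j{\left(d \right)} = - 4 \frac{d}{d} = \left(-4\right) 1 = -4$)
$\left(49452 - 48 j{\left(-19 \right)}\right) \left(m{\left(-74,87 \right)} + 40379\right) = \left(49452 - -192\right) \left(\left(-155 - 87\right) + 40379\right) = \left(49452 + 192\right) \left(\left(-155 - 87\right) + 40379\right) = 49644 \left(-242 + 40379\right) = 49644 \cdot 40137 = 1992561228$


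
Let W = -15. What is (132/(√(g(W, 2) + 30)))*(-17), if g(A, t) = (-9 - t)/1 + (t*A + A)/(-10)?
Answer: -2244*√94/47 ≈ -462.90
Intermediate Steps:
g(A, t) = -9 - t - A/10 - A*t/10 (g(A, t) = (-9 - t)*1 + (A*t + A)*(-⅒) = (-9 - t) + (A + A*t)*(-⅒) = (-9 - t) + (-A/10 - A*t/10) = -9 - t - A/10 - A*t/10)
(132/(√(g(W, 2) + 30)))*(-17) = (132/(√((-9 - 1*2 - ⅒*(-15) - ⅒*(-15)*2) + 30)))*(-17) = (132/(√((-9 - 2 + 3/2 + 3) + 30)))*(-17) = (132/(√(-13/2 + 30)))*(-17) = (132/(√(47/2)))*(-17) = (132/((√94/2)))*(-17) = (132*(√94/47))*(-17) = (132*√94/47)*(-17) = -2244*√94/47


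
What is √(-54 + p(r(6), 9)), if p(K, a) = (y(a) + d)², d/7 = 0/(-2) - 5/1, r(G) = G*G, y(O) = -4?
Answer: 3*√163 ≈ 38.301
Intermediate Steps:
r(G) = G²
d = -35 (d = 7*(0/(-2) - 5/1) = 7*(0*(-½) - 5*1) = 7*(0 - 5) = 7*(-5) = -35)
p(K, a) = 1521 (p(K, a) = (-4 - 35)² = (-39)² = 1521)
√(-54 + p(r(6), 9)) = √(-54 + 1521) = √1467 = 3*√163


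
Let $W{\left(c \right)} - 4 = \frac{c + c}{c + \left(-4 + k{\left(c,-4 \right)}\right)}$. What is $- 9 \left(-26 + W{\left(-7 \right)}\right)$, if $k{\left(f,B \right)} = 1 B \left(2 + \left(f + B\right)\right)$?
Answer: $\frac{5076}{25} \approx 203.04$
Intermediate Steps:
$k{\left(f,B \right)} = B \left(2 + B + f\right)$ ($k{\left(f,B \right)} = 1 B \left(2 + \left(B + f\right)\right) = 1 B \left(2 + B + f\right) = B \left(2 + B + f\right)$)
$W{\left(c \right)} = 4 + \frac{2 c}{4 - 3 c}$ ($W{\left(c \right)} = 4 + \frac{c + c}{c - \left(4 + 4 \left(2 - 4 + c\right)\right)} = 4 + \frac{2 c}{c - \left(4 + 4 \left(-2 + c\right)\right)} = 4 + \frac{2 c}{c - \left(-4 + 4 c\right)} = 4 + \frac{2 c}{4 - 3 c}$)
$- 9 \left(-26 + W{\left(-7 \right)}\right) = - 9 \left(-26 + \frac{2 \left(-8 + 5 \left(-7\right)\right)}{-4 + 3 \left(-7\right)}\right) = - 9 \left(-26 + \frac{2 \left(-8 - 35\right)}{-4 - 21}\right) = - 9 \left(-26 + 2 \frac{1}{-25} \left(-43\right)\right) = - 9 \left(-26 + 2 \left(- \frac{1}{25}\right) \left(-43\right)\right) = - 9 \left(-26 + \frac{86}{25}\right) = \left(-9\right) \left(- \frac{564}{25}\right) = \frac{5076}{25}$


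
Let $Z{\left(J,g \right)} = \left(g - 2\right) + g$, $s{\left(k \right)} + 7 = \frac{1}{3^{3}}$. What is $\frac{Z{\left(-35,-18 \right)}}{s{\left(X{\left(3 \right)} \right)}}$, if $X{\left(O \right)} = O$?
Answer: $\frac{513}{94} \approx 5.4574$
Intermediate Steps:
$s{\left(k \right)} = - \frac{188}{27}$ ($s{\left(k \right)} = -7 + \frac{1}{3^{3}} = -7 + \frac{1}{27} = - \frac{188}{27}$)
$Z{\left(J,g \right)} = -2 + 2 g$ ($Z{\left(J,g \right)} = \left(g - 2\right) + g = \left(-2 + g\right) + g = -2 + 2 g$)
$\frac{Z{\left(-35,-18 \right)}}{s{\left(X{\left(3 \right)} \right)}} = \frac{-2 + 2 \left(-18\right)}{- \frac{188}{27}} = \left(-2 - 36\right) \left(- \frac{27}{188}\right) = \left(-38\right) \left(- \frac{27}{188}\right) = \frac{513}{94}$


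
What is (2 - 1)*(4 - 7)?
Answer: -3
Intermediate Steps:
(2 - 1)*(4 - 7) = 1*(-3) = -3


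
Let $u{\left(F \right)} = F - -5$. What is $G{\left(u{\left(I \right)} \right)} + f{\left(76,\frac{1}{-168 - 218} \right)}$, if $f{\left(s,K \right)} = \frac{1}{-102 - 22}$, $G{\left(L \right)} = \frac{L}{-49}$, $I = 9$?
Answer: $- \frac{255}{868} \approx -0.29378$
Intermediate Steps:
$u{\left(F \right)} = 5 + F$ ($u{\left(F \right)} = F + 5 = 5 + F$)
$G{\left(L \right)} = - \frac{L}{49}$ ($G{\left(L \right)} = L \left(- \frac{1}{49}\right) = - \frac{L}{49}$)
$f{\left(s,K \right)} = - \frac{1}{124}$ ($f{\left(s,K \right)} = \frac{1}{-124} = - \frac{1}{124}$)
$G{\left(u{\left(I \right)} \right)} + f{\left(76,\frac{1}{-168 - 218} \right)} = - \frac{5 + 9}{49} - \frac{1}{124} = \left(- \frac{1}{49}\right) 14 - \frac{1}{124} = - \frac{2}{7} - \frac{1}{124} = - \frac{255}{868}$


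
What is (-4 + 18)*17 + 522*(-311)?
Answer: -162104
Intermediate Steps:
(-4 + 18)*17 + 522*(-311) = 14*17 - 162342 = 238 - 162342 = -162104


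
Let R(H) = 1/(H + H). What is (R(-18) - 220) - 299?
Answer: -18685/36 ≈ -519.03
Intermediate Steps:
R(H) = 1/(2*H)
(R(-18) - 220) - 299 = ((½)/(-18) - 220) - 299 = ((½)*(-1/18) - 220) - 299 = (-1/36 - 220) - 299 = -7921/36 - 299 = -18685/36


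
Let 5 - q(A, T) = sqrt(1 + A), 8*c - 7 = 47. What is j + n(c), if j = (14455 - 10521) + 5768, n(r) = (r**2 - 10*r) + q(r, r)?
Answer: 154961/16 - sqrt(31)/2 ≈ 9682.3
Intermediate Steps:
c = 27/4 (c = 7/8 + (1/8)*47 = 7/8 + 47/8 = 27/4 ≈ 6.7500)
q(A, T) = 5 - sqrt(1 + A)
n(r) = 5 + r**2 - sqrt(1 + r) - 10*r (n(r) = (r**2 - 10*r) + (5 - sqrt(1 + r)) = 5 + r**2 - sqrt(1 + r) - 10*r)
j = 9702 (j = 3934 + 5768 = 9702)
j + n(c) = 9702 + (5 + (27/4)**2 - sqrt(1 + 27/4) - 10*27/4) = 9702 + (5 + 729/16 - sqrt(31/4) - 135/2) = 9702 + (5 + 729/16 - sqrt(31)/2 - 135/2) = 9702 + (-271/16 - sqrt(31)/2) = 154961/16 - sqrt(31)/2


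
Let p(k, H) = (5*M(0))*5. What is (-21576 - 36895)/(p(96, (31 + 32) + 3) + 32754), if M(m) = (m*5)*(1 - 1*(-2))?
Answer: -58471/32754 ≈ -1.7852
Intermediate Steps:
M(m) = 15*m (M(m) = (5*m)*(1 + 2) = (5*m)*3 = 15*m)
p(k, H) = 0 (p(k, H) = (5*(15*0))*5 = (5*0)*5 = 0*5 = 0)
(-21576 - 36895)/(p(96, (31 + 32) + 3) + 32754) = (-21576 - 36895)/(0 + 32754) = -58471/32754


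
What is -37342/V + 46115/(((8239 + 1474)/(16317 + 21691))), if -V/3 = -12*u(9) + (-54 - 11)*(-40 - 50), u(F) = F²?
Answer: 12824972029063/71070021 ≈ 1.8046e+5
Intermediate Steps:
V = -14634 (V = -3*(-12*9² + (-54 - 11)*(-40 - 50)) = -3*(-12*81 - 65*(-90)) = -3*(-972 + 5850) = -3*4878 = -14634)
-37342/V + 46115/(((8239 + 1474)/(16317 + 21691))) = -37342/(-14634) + 46115/(((8239 + 1474)/(16317 + 21691))) = -37342*(-1/14634) + 46115/((9713/38008)) = 18671/7317 + 46115/((9713*(1/38008))) = 18671/7317 + 46115/(9713/38008) = 18671/7317 + 46115*(38008/9713) = 18671/7317 + 1752738920/9713 = 12824972029063/71070021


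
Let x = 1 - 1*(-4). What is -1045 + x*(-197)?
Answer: -2030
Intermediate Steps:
x = 5 (x = 1 + 4 = 5)
-1045 + x*(-197) = -1045 + 5*(-197) = -1045 - 985 = -2030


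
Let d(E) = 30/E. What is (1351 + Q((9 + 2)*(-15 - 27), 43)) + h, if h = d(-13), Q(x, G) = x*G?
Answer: -240725/13 ≈ -18517.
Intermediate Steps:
Q(x, G) = G*x
h = -30/13 (h = 30/(-13) = 30*(-1/13) = -30/13 ≈ -2.3077)
(1351 + Q((9 + 2)*(-15 - 27), 43)) + h = (1351 + 43*((9 + 2)*(-15 - 27))) - 30/13 = (1351 + 43*(11*(-42))) - 30/13 = (1351 + 43*(-462)) - 30/13 = (1351 - 19866) - 30/13 = -18515 - 30/13 = -240725/13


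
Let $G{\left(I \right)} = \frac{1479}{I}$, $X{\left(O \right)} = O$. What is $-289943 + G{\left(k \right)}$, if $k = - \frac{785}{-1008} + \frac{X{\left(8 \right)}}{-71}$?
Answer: $- \frac{13716023681}{47671} \approx -2.8772 \cdot 10^{5}$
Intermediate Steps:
$k = \frac{47671}{71568}$ ($k = - \frac{785}{-1008} + \frac{8}{-71} = \left(-785\right) \left(- \frac{1}{1008}\right) + 8 \left(- \frac{1}{71}\right) = \frac{785}{1008} - \frac{8}{71} = \frac{47671}{71568} \approx 0.66609$)
$-289943 + G{\left(k \right)} = -289943 + \frac{1479}{\frac{47671}{71568}} = -289943 + 1479 \cdot \frac{71568}{47671} = -289943 + \frac{105849072}{47671} = - \frac{13716023681}{47671}$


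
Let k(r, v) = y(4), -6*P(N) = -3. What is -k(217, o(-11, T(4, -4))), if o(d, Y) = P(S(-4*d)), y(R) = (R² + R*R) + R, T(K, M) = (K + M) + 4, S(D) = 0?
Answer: -36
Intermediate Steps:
T(K, M) = 4 + K + M
y(R) = R + 2*R² (y(R) = (R² + R²) + R = 2*R² + R = R + 2*R²)
P(N) = ½ (P(N) = -⅙*(-3) = ½)
o(d, Y) = ½
k(r, v) = 36 (k(r, v) = 4*(1 + 2*4) = 4*(1 + 8) = 4*9 = 36)
-k(217, o(-11, T(4, -4))) = -1*36 = -36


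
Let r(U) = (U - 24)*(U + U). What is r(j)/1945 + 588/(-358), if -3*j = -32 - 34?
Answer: -587582/348155 ≈ -1.6877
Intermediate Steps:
j = 22 (j = -(-32 - 34)/3 = -1/3*(-66) = 22)
r(U) = 2*U*(-24 + U) (r(U) = (-24 + U)*(2*U) = 2*U*(-24 + U))
r(j)/1945 + 588/(-358) = (2*22*(-24 + 22))/1945 + 588/(-358) = (2*22*(-2))*(1/1945) + 588*(-1/358) = -88*1/1945 - 294/179 = -88/1945 - 294/179 = -587582/348155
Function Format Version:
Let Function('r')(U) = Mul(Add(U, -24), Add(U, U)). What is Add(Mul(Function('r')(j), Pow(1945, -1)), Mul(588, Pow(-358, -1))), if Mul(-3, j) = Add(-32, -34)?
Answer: Rational(-587582, 348155) ≈ -1.6877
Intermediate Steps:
j = 22 (j = Mul(Rational(-1, 3), Add(-32, -34)) = Mul(Rational(-1, 3), -66) = 22)
Function('r')(U) = Mul(2, U, Add(-24, U)) (Function('r')(U) = Mul(Add(-24, U), Mul(2, U)) = Mul(2, U, Add(-24, U)))
Add(Mul(Function('r')(j), Pow(1945, -1)), Mul(588, Pow(-358, -1))) = Add(Mul(Mul(2, 22, Add(-24, 22)), Pow(1945, -1)), Mul(588, Pow(-358, -1))) = Add(Mul(Mul(2, 22, -2), Rational(1, 1945)), Mul(588, Rational(-1, 358))) = Add(Mul(-88, Rational(1, 1945)), Rational(-294, 179)) = Add(Rational(-88, 1945), Rational(-294, 179)) = Rational(-587582, 348155)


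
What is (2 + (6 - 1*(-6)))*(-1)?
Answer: -14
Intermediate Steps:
(2 + (6 - 1*(-6)))*(-1) = (2 + (6 + 6))*(-1) = (2 + 12)*(-1) = 14*(-1) = -14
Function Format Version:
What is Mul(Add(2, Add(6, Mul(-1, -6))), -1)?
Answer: -14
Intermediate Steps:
Mul(Add(2, Add(6, Mul(-1, -6))), -1) = Mul(Add(2, Add(6, 6)), -1) = Mul(Add(2, 12), -1) = Mul(14, -1) = -14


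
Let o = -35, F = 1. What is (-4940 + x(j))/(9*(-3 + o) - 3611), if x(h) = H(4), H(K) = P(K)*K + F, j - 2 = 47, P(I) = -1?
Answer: 4943/3953 ≈ 1.2504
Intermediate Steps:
j = 49 (j = 2 + 47 = 49)
H(K) = 1 - K (H(K) = -K + 1 = 1 - K)
x(h) = -3 (x(h) = 1 - 1*4 = 1 - 4 = -3)
(-4940 + x(j))/(9*(-3 + o) - 3611) = (-4940 - 3)/(9*(-3 - 35) - 3611) = -4943/(9*(-38) - 3611) = -4943/(-342 - 3611) = -4943/(-3953) = -4943*(-1/3953) = 4943/3953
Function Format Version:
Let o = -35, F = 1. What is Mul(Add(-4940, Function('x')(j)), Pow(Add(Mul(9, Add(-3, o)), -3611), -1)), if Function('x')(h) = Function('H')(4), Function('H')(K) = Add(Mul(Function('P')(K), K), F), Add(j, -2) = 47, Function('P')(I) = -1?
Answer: Rational(4943, 3953) ≈ 1.2504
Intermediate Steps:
j = 49 (j = Add(2, 47) = 49)
Function('H')(K) = Add(1, Mul(-1, K)) (Function('H')(K) = Add(Mul(-1, K), 1) = Add(1, Mul(-1, K)))
Function('x')(h) = -3 (Function('x')(h) = Add(1, Mul(-1, 4)) = Add(1, -4) = -3)
Mul(Add(-4940, Function('x')(j)), Pow(Add(Mul(9, Add(-3, o)), -3611), -1)) = Mul(Add(-4940, -3), Pow(Add(Mul(9, Add(-3, -35)), -3611), -1)) = Mul(-4943, Pow(Add(Mul(9, -38), -3611), -1)) = Mul(-4943, Pow(Add(-342, -3611), -1)) = Mul(-4943, Pow(-3953, -1)) = Mul(-4943, Rational(-1, 3953)) = Rational(4943, 3953)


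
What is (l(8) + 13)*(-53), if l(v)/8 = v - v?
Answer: -689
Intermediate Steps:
l(v) = 0 (l(v) = 8*(v - v) = 8*0 = 0)
(l(8) + 13)*(-53) = (0 + 13)*(-53) = 13*(-53) = -689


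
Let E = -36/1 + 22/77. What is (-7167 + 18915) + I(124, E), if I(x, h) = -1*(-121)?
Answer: 11869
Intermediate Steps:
E = -250/7 (E = -36*1 + 22*(1/77) = -36 + 2/7 = -250/7 ≈ -35.714)
I(x, h) = 121
(-7167 + 18915) + I(124, E) = (-7167 + 18915) + 121 = 11748 + 121 = 11869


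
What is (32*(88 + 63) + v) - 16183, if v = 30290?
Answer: 18939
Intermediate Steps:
(32*(88 + 63) + v) - 16183 = (32*(88 + 63) + 30290) - 16183 = (32*151 + 30290) - 16183 = (4832 + 30290) - 16183 = 35122 - 16183 = 18939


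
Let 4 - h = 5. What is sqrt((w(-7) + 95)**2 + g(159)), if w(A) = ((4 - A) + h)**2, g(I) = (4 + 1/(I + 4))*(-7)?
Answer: 4*sqrt(63096322)/163 ≈ 194.93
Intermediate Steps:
h = -1 (h = 4 - 1*5 = 4 - 5 = -1)
g(I) = -28 - 7/(4 + I) (g(I) = (4 + 1/(4 + I))*(-7) = -28 - 7/(4 + I))
w(A) = (3 - A)**2 (w(A) = ((4 - A) - 1)**2 = (3 - A)**2)
sqrt((w(-7) + 95)**2 + g(159)) = sqrt(((-3 - 7)**2 + 95)**2 + 7*(-17 - 4*159)/(4 + 159)) = sqrt(((-10)**2 + 95)**2 + 7*(-17 - 636)/163) = sqrt((100 + 95)**2 + 7*(1/163)*(-653)) = sqrt(195**2 - 4571/163) = sqrt(38025 - 4571/163) = sqrt(6193504/163) = 4*sqrt(63096322)/163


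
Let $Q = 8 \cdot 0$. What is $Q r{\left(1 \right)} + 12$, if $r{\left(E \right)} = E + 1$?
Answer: $12$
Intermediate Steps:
$Q = 0$
$r{\left(E \right)} = 1 + E$
$Q r{\left(1 \right)} + 12 = 0 \left(1 + 1\right) + 12 = 0 \cdot 2 + 12 = 0 + 12 = 12$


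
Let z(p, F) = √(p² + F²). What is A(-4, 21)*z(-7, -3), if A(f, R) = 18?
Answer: 18*√58 ≈ 137.08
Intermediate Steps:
z(p, F) = √(F² + p²)
A(-4, 21)*z(-7, -3) = 18*√((-3)² + (-7)²) = 18*√(9 + 49) = 18*√58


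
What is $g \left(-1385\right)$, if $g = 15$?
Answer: $-20775$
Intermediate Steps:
$g \left(-1385\right) = 15 \left(-1385\right) = -20775$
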